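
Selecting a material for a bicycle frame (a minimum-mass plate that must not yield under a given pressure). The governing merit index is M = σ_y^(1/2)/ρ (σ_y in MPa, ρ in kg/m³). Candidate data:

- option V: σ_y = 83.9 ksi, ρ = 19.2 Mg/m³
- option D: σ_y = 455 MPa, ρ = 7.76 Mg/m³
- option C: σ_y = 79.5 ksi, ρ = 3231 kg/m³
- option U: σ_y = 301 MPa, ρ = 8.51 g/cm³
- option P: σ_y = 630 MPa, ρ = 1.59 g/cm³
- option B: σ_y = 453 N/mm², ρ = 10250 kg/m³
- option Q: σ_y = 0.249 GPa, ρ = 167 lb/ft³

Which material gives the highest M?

option P

After converting to SI:
  option V: σ_y = 578.5 MPa, ρ = 19200 kg/m³
  option D: σ_y = 455.0 MPa, ρ = 7760 kg/m³
  option C: σ_y = 548.1 MPa, ρ = 3231 kg/m³
  option U: σ_y = 301.0 MPa, ρ = 8510 kg/m³
  option P: σ_y = 630.0 MPa, ρ = 1590 kg/m³
  option B: σ_y = 453.0 MPa, ρ = 10250 kg/m³
  option Q: σ_y = 249.0 MPa, ρ = 2675 kg/m³
  option P: M = 15.8×10⁻³
  option C: M = 7.25×10⁻³
  option Q: M = 5.90×10⁻³
  option D: M = 2.75×10⁻³
  option B: M = 2.08×10⁻³
  option U: M = 2.04×10⁻³
  option V: M = 1.25×10⁻³
Option P has the largest M.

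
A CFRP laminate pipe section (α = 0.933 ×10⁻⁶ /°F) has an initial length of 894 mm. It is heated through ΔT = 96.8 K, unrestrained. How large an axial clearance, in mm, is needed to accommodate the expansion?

0.145 mm

Convert α: 0.933×10⁻⁶/°F × (9/5) = 1.68×10⁻⁶/K.
ΔL = α·L₀·ΔT = 1.68×10⁻⁶ × 894 mm × 96.80 K = 0.145 mm.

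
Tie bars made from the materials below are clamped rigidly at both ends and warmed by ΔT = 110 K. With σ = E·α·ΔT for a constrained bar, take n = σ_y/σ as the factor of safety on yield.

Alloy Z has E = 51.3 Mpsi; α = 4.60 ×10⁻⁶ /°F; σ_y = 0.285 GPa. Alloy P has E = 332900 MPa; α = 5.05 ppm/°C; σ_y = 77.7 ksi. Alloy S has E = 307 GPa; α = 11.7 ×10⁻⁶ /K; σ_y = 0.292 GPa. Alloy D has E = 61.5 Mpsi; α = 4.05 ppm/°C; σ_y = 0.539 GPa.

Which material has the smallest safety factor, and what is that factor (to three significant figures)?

Converting E to GPa, α to ×10⁻⁶/K, σ_y to MPa, then σ and n for each:
  alloy Z: E = 353.7, α = 8.28, σ_y = 285.0 → σ = 322 MPa, n = 0.885
  alloy P: E = 332.9, α = 5.05, σ_y = 535.7 → σ = 185 MPa, n = 2.90
  alloy S: E = 307.0, α = 11.7, σ_y = 292.0 → σ = 395 MPa, n = 0.739
  alloy D: E = 424.0, α = 4.05, σ_y = 539.0 → σ = 189 MPa, n = 2.85
Smallest n: alloy S with n = 0.739.

alloy S, n = 0.739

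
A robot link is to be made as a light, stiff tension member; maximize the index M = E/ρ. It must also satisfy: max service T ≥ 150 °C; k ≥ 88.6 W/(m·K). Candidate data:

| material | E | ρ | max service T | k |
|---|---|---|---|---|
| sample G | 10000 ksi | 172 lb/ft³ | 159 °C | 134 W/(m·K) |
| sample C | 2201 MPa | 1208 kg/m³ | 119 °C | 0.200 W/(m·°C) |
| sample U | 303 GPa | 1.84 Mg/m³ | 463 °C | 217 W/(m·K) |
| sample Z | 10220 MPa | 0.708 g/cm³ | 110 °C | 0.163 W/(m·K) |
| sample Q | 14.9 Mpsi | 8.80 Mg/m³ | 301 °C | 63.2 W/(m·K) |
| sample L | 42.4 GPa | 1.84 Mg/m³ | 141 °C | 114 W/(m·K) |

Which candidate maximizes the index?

sample U

Screen on constraints: max service T ≥ 150 °C; k ≥ 88.6 W/(m·K). Survivors: sample G, sample U.
Putting every candidate on a common basis:
  sample G: E = 68.95 GPa, ρ = 2755 kg/m³
  sample U: E = 303.0 GPa, ρ = 1840 kg/m³
  sample U: M = 165 MN·m/kg
  sample G: M = 25.0 MN·m/kg
Highest index: sample U.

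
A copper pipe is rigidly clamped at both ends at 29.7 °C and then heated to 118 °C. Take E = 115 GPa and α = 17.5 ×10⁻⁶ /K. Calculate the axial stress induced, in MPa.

178 MPa

ΔT = 88.30 K. Constrained thermal stress σ = E·α·ΔT = 115.0×10³ MPa × 17.5×10⁻⁶ × 88.30 = 178 MPa (compressive).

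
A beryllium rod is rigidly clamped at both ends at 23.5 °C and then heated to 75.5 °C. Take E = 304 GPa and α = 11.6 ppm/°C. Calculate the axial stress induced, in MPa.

183 MPa

ΔT = 52.00 K. Constrained thermal stress σ = E·α·ΔT = 304.0×10³ MPa × 11.6×10⁻⁶ × 52.00 = 183 MPa (compressive).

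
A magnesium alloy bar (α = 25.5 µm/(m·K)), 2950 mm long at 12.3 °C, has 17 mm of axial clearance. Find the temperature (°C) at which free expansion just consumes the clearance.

α·L₀·ΔT = 17.0 mm ⇒ ΔT = 17.0 / (25.5×10⁻⁶ × 2950.0) = 226.0 K.
T = 12.3 + 226.0 = 238.3 °C.

238 °C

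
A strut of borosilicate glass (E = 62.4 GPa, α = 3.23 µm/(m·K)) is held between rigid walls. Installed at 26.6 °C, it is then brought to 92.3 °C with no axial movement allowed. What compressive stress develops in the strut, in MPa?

13.2 MPa

ΔT = 65.70 K. Constrained thermal stress σ = E·α·ΔT = 62.40×10³ MPa × 3.23×10⁻⁶ × 65.70 = 13.2 MPa (compressive).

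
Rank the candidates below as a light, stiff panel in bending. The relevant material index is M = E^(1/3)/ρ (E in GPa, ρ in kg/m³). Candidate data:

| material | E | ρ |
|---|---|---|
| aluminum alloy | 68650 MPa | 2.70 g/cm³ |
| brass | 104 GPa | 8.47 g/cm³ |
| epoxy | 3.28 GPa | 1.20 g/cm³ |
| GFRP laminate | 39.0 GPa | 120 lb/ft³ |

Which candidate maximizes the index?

In SI units:
  aluminum alloy: E = 68.65 GPa, ρ = 2700 kg/m³
  brass: E = 104.0 GPa, ρ = 8470 kg/m³
  epoxy: E = 3.280 GPa, ρ = 1200 kg/m³
  GFRP laminate: E = 39.00 GPa, ρ = 1922 kg/m³
  GFRP laminate: M = 1.76×10⁻³
  aluminum alloy: M = 1.52×10⁻³
  epoxy: M = 1.24×10⁻³
  brass: M = 0.555×10⁻³
GFRP laminate has the largest M.

GFRP laminate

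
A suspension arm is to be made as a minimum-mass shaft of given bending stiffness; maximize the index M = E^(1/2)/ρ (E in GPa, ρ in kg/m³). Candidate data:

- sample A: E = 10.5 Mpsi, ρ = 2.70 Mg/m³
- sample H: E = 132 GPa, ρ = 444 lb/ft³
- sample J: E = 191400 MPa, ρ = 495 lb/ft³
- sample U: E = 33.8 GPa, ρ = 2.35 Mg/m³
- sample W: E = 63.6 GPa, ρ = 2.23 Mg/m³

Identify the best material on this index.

sample W

In SI units:
  sample A: E = 72.39 GPa, ρ = 2700 kg/m³
  sample H: E = 132.0 GPa, ρ = 7112 kg/m³
  sample J: E = 191.4 GPa, ρ = 7929 kg/m³
  sample U: E = 33.80 GPa, ρ = 2350 kg/m³
  sample W: E = 63.60 GPa, ρ = 2230 kg/m³
  sample W: M = 3.58×10⁻³
  sample A: M = 3.15×10⁻³
  sample U: M = 2.47×10⁻³
  sample J: M = 1.74×10⁻³
  sample H: M = 1.62×10⁻³
Sample W ranks first.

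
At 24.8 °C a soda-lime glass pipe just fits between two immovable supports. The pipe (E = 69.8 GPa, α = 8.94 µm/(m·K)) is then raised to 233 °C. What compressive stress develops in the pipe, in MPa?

ΔT = 208.2 K. Constrained thermal stress σ = E·α·ΔT = 69.80×10³ MPa × 8.94×10⁻⁶ × 208.2 = 130 MPa (compressive).

130 MPa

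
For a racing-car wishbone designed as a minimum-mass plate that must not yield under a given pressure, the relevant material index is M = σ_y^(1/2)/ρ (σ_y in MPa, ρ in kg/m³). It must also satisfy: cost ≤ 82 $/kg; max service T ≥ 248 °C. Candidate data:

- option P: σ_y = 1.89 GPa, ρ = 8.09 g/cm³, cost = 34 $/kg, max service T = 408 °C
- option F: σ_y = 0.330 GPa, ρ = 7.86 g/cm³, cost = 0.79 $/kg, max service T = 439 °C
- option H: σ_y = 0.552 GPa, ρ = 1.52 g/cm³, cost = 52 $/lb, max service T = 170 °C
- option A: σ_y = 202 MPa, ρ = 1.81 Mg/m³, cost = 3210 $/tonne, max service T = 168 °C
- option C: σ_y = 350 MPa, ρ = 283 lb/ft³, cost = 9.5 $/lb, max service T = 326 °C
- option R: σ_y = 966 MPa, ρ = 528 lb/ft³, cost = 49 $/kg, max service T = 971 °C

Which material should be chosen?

Screen on constraints: cost ≤ 82 $/kg; max service T ≥ 248 °C. Survivors: option P, option F, option C, option R.
After converting to SI:
  option P: σ_y = 1890 MPa, ρ = 8090 kg/m³
  option F: σ_y = 330.0 MPa, ρ = 7860 kg/m³
  option C: σ_y = 350.0 MPa, ρ = 4533 kg/m³
  option R: σ_y = 966.0 MPa, ρ = 8458 kg/m³
  option P: M = 5.37×10⁻³
  option C: M = 4.13×10⁻³
  option R: M = 3.67×10⁻³
  option F: M = 2.31×10⁻³
Highest index: option P.

option P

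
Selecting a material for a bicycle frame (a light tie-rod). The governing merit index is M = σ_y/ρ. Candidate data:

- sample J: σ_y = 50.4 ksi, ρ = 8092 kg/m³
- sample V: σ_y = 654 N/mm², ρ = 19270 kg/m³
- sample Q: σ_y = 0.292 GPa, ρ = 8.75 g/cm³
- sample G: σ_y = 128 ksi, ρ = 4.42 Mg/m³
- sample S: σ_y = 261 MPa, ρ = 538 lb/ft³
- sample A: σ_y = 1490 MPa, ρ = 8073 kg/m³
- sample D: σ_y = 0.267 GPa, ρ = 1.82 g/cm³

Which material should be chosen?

Convert each candidate to consistent units, then evaluate M:
  sample J: σ_y = 347.5 MPa, ρ = 8092 kg/m³
  sample V: σ_y = 654.0 MPa, ρ = 19270 kg/m³
  sample Q: σ_y = 292.0 MPa, ρ = 8750 kg/m³
  sample G: σ_y = 882.5 MPa, ρ = 4420 kg/m³
  sample S: σ_y = 261.0 MPa, ρ = 8618 kg/m³
  sample A: σ_y = 1490 MPa, ρ = 8073 kg/m³
  sample D: σ_y = 267.0 MPa, ρ = 1820 kg/m³
  sample G: M = 200 kN·m/kg
  sample A: M = 185 kN·m/kg
  sample D: M = 147 kN·m/kg
  sample J: M = 42.9 kN·m/kg
  sample V: M = 33.9 kN·m/kg
  sample Q: M = 33.4 kN·m/kg
  sample S: M = 30.3 kN·m/kg
The maximum is for sample G.

sample G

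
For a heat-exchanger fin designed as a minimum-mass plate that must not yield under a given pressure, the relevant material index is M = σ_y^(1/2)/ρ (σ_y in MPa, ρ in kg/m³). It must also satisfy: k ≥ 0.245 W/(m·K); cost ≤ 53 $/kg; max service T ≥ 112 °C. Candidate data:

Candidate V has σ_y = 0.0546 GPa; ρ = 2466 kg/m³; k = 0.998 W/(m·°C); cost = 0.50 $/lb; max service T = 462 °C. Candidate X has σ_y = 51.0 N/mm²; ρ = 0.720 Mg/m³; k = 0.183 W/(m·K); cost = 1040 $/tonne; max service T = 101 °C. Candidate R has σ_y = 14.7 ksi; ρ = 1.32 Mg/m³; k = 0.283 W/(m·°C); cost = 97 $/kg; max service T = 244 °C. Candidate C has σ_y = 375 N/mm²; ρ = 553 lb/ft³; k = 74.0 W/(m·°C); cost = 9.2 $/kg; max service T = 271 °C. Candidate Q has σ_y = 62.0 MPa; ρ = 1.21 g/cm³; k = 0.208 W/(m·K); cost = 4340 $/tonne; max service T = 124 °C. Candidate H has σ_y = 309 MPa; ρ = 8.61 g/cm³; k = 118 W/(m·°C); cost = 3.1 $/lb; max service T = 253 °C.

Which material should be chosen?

Screen on constraints: k ≥ 0.245 W/(m·K); cost ≤ 53 $/kg; max service T ≥ 112 °C. Survivors: candidate V, candidate C, candidate H.
Convert each candidate to consistent units, then evaluate M:
  candidate V: σ_y = 54.60 MPa, ρ = 2466 kg/m³
  candidate C: σ_y = 375.0 MPa, ρ = 8858 kg/m³
  candidate H: σ_y = 309.0 MPa, ρ = 8610 kg/m³
  candidate V: M = 3.00×10⁻³
  candidate C: M = 2.19×10⁻³
  candidate H: M = 2.04×10⁻³
Highest index: candidate V.

candidate V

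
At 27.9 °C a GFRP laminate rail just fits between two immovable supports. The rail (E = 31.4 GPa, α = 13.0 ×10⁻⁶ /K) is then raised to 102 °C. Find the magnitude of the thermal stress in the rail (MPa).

ΔT = 74.10 K. Constrained thermal stress σ = E·α·ΔT = 31.40×10³ MPa × 13.0×10⁻⁶ × 74.10 = 30.2 MPa (compressive).

30.2 MPa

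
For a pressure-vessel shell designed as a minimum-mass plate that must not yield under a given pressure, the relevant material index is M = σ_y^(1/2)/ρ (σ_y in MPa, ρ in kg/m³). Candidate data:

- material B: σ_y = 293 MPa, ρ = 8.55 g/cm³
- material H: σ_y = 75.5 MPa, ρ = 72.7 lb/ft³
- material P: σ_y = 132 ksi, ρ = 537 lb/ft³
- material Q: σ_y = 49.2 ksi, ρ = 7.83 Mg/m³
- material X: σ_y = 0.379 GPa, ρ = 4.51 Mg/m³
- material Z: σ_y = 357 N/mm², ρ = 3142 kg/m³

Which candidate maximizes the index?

Convert each candidate to consistent units, then evaluate M:
  material B: σ_y = 293.0 MPa, ρ = 8550 kg/m³
  material H: σ_y = 75.50 MPa, ρ = 1165 kg/m³
  material P: σ_y = 910.1 MPa, ρ = 8602 kg/m³
  material Q: σ_y = 339.2 MPa, ρ = 7830 kg/m³
  material X: σ_y = 379.0 MPa, ρ = 4510 kg/m³
  material Z: σ_y = 357.0 MPa, ρ = 3142 kg/m³
  material H: M = 7.46×10⁻³
  material Z: M = 6.01×10⁻³
  material X: M = 4.32×10⁻³
  material P: M = 3.51×10⁻³
  material Q: M = 2.35×10⁻³
  material B: M = 2.00×10⁻³
Highest index: material H.

material H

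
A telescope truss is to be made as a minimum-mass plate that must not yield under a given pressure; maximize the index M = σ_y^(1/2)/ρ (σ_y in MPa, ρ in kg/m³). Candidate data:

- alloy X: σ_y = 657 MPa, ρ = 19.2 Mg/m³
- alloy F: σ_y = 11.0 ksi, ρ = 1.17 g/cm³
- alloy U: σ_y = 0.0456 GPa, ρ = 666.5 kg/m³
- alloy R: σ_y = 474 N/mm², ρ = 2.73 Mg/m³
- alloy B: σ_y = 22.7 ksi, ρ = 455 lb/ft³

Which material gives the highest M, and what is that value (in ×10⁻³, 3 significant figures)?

After converting to SI:
  alloy X: σ_y = 657.0 MPa, ρ = 19200 kg/m³
  alloy F: σ_y = 75.84 MPa, ρ = 1170 kg/m³
  alloy U: σ_y = 45.60 MPa, ρ = 666.5 kg/m³
  alloy R: σ_y = 474.0 MPa, ρ = 2730 kg/m³
  alloy B: σ_y = 156.5 MPa, ρ = 7288 kg/m³
  alloy U: M = 10.1×10⁻³
  alloy R: M = 7.97×10⁻³
  alloy F: M = 7.44×10⁻³
  alloy B: M = 1.72×10⁻³
  alloy X: M = 1.34×10⁻³
Alloy U has the largest M.

alloy U, M = 10.1×10⁻³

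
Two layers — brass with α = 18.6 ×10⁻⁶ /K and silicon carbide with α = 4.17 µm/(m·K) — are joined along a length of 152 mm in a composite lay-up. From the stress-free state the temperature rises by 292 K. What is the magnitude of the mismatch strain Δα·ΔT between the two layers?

4.21×10⁻³

Δα = |18.6 − 4.17|×10⁻⁶/K = 14.4×10⁻⁶/K.
Mismatch strain = Δα·ΔT = 14.4×10⁻⁶ × 292.0 = 4.21×10⁻³.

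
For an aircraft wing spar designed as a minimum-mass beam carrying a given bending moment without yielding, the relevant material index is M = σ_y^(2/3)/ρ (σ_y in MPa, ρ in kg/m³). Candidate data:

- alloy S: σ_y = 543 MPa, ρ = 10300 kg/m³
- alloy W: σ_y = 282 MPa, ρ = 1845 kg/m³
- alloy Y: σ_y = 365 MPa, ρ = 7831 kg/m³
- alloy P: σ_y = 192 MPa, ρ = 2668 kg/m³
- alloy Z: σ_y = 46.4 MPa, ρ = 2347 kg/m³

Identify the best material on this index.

Per-candidate index values:
  alloy W: M = 23.3×10⁻³
  alloy P: M = 12.5×10⁻³
  alloy Y: M = 6.52×10⁻³
  alloy S: M = 6.46×10⁻³
  alloy Z: M = 5.50×10⁻³
Alloy W ranks first.

alloy W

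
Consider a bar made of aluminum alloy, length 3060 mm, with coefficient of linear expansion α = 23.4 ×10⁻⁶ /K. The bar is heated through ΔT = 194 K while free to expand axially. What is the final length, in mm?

3073.9 mm

ΔL = α·L₀·ΔT = 23.4×10⁻⁶ × 3060 mm × 194.0 K = 13.9 mm.
L = L₀ + ΔL = 3060 + 13.9 = 3073.9 mm.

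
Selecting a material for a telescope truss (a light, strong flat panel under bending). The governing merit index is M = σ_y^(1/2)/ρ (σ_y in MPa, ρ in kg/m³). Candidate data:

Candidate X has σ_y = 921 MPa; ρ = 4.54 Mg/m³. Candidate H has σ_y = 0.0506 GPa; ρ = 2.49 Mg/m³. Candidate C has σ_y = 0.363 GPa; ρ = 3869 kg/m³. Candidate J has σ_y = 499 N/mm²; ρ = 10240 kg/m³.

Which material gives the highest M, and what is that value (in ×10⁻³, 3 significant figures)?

candidate X, M = 6.68×10⁻³

In SI units:
  candidate X: σ_y = 921.0 MPa, ρ = 4540 kg/m³
  candidate H: σ_y = 50.60 MPa, ρ = 2490 kg/m³
  candidate C: σ_y = 363.0 MPa, ρ = 3869 kg/m³
  candidate J: σ_y = 499.0 MPa, ρ = 10240 kg/m³
  candidate X: M = 6.68×10⁻³
  candidate C: M = 4.92×10⁻³
  candidate H: M = 2.86×10⁻³
  candidate J: M = 2.18×10⁻³
Candidate X ranks first.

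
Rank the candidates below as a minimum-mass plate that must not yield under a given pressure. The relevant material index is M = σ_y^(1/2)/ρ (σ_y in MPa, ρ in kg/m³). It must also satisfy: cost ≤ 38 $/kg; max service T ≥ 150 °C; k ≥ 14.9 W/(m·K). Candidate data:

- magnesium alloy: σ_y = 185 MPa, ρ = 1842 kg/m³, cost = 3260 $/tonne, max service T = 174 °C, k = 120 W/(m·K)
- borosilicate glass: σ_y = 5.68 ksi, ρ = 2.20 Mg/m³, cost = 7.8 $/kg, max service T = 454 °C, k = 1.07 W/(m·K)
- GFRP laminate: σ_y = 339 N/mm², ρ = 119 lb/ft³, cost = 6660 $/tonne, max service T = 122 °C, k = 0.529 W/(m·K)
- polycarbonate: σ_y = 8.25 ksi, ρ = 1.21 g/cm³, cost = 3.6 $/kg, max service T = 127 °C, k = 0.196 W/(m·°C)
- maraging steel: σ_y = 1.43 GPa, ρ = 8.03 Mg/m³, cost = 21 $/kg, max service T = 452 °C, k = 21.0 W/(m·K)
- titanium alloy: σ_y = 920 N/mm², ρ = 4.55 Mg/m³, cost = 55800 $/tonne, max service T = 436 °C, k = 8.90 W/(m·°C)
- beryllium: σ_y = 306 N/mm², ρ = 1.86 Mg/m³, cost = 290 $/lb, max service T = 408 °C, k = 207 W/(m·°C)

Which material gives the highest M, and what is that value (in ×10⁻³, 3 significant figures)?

magnesium alloy, M = 7.38×10⁻³

Screen on constraints: cost ≤ 38 $/kg; max service T ≥ 150 °C; k ≥ 14.9 W/(m·K). Survivors: magnesium alloy, maraging steel.
After converting to SI:
  magnesium alloy: σ_y = 185.0 MPa, ρ = 1842 kg/m³
  maraging steel: σ_y = 1430 MPa, ρ = 8030 kg/m³
  magnesium alloy: M = 7.38×10⁻³
  maraging steel: M = 4.71×10⁻³
Magnesium alloy has the largest M.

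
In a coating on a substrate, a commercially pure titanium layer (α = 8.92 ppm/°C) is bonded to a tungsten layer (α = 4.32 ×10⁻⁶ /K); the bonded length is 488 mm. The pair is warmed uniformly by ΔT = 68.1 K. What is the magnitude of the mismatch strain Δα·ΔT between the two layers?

3.13×10⁻⁴

Δα = |8.92 − 4.32|×10⁻⁶/K = 4.60×10⁻⁶/K.
Mismatch strain = Δα·ΔT = 4.60×10⁻⁶ × 68.1 = 3.13×10⁻⁴.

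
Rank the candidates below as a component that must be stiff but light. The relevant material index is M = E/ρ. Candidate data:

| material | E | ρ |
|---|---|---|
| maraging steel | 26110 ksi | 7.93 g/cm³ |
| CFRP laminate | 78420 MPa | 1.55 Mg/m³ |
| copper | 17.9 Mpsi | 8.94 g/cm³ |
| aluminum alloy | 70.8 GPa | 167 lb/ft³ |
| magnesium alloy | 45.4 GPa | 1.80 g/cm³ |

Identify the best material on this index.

Convert each candidate to consistent units, then evaluate M:
  maraging steel: E = 180.0 GPa, ρ = 7930 kg/m³
  CFRP laminate: E = 78.42 GPa, ρ = 1550 kg/m³
  copper: E = 123.4 GPa, ρ = 8940 kg/m³
  aluminum alloy: E = 70.80 GPa, ρ = 2675 kg/m³
  magnesium alloy: E = 45.40 GPa, ρ = 1800 kg/m³
  CFRP laminate: M = 50.6 MN·m/kg
  aluminum alloy: M = 26.5 MN·m/kg
  magnesium alloy: M = 25.2 MN·m/kg
  maraging steel: M = 22.7 MN·m/kg
  copper: M = 13.8 MN·m/kg
The maximum is for CFRP laminate.

CFRP laminate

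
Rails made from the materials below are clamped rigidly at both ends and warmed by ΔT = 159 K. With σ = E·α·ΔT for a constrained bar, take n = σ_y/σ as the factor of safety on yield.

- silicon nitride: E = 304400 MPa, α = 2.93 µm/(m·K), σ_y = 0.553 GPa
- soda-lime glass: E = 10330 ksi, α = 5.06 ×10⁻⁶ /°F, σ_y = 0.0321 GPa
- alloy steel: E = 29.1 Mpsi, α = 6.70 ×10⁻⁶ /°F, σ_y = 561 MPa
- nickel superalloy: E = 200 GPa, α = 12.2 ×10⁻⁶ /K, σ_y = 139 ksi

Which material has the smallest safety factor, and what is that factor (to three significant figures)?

soda-lime glass, n = 0.311

Per material, after unit conversion:
  silicon nitride: E = 304.4, α = 2.93, σ_y = 553.0 → σ = 142 MPa, n = 3.90
  soda-lime glass: E = 71.22, α = 9.11, σ_y = 32.10 → σ = 103 MPa, n = 0.311
  alloy steel: E = 200.6, α = 12.1, σ_y = 561.0 → σ = 385 MPa, n = 1.46
  nickel superalloy: E = 200.0, α = 12.2, σ_y = 958.4 → σ = 388 MPa, n = 2.47
Soda-lime glass has the lowest safety factor, n = 0.311.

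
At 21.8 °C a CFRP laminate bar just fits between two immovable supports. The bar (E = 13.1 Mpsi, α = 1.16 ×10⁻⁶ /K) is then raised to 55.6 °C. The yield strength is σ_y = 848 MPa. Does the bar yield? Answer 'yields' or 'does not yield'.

E = 13.1 Mpsi = 90.32 GPa.
ΔT = 33.80 K. Constrained thermal stress σ = E·α·ΔT = 90.32×10³ MPa × 1.16×10⁻⁶ × 33.80 = 3.54 MPa (compressive).
Compare to σ_y = 848 MPa: σ < σ_y, so it does not yield.

does not yield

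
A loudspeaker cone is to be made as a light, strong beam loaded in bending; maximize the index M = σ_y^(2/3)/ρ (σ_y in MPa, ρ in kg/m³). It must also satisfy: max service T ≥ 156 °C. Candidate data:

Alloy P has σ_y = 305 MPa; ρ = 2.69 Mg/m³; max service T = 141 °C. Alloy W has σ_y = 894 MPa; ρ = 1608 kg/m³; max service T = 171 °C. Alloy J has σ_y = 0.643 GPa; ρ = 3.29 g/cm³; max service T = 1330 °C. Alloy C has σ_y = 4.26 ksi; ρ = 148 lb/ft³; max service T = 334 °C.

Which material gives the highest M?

alloy W

Screen on constraints: max service T ≥ 156 °C. Survivors: alloy W, alloy J, alloy C.
In SI units:
  alloy W: σ_y = 894.0 MPa, ρ = 1608 kg/m³
  alloy J: σ_y = 643.0 MPa, ρ = 3290 kg/m³
  alloy C: σ_y = 29.37 MPa, ρ = 2371 kg/m³
  alloy W: M = 57.7×10⁻³
  alloy J: M = 22.6×10⁻³
  alloy C: M = 4.02×10⁻³
Alloy W has the largest M.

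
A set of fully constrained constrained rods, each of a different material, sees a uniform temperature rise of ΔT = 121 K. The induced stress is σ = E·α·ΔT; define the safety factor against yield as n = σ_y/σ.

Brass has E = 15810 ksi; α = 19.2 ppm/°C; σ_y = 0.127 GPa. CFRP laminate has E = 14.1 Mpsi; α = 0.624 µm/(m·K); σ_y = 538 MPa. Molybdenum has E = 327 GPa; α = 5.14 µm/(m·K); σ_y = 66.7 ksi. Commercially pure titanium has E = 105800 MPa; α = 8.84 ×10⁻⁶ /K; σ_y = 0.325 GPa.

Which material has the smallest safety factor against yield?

Converting E to GPa, α to ×10⁻⁶/K, σ_y to MPa, then σ and n for each:
  brass: E = 109.0, α = 19.2, σ_y = 127.0 → σ = 253 MPa, n = 0.501
  CFRP laminate: E = 97.22, α = 0.624, σ_y = 538.0 → σ = 7.34 MPa, n = 73.3
  molybdenum: E = 327.0, α = 5.14, σ_y = 459.9 → σ = 203 MPa, n = 2.26
  commercially pure titanium: E = 105.8, α = 8.84, σ_y = 325.0 → σ = 113 MPa, n = 2.87
The minimum is brass at n = 0.501.

brass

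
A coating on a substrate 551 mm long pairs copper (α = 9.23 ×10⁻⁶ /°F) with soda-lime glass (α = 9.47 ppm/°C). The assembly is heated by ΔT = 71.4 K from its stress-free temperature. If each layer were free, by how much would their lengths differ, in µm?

copper: α = 9.23×10⁻⁶/°F × 9/5 = 16.6×10⁻⁶/K.
Δα = |16.6 − 9.47|×10⁻⁶/K = 7.14×10⁻⁶/K.
ΔL_mismatch = Δα·L·ΔT = 7.14×10⁻⁶ × 551.0 mm × 71.4 K = 281 µm.

281 µm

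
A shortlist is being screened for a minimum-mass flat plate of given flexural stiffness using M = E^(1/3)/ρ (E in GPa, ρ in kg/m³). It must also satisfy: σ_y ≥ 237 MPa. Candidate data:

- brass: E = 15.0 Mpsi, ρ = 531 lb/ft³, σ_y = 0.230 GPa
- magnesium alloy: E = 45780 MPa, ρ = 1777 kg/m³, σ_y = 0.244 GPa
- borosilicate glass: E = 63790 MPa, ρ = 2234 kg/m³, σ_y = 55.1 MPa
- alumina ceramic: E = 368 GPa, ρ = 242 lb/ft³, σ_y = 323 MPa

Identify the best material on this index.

Screen on constraints: σ_y ≥ 237 MPa. Survivors: magnesium alloy, alumina ceramic.
Normalizing units and computing the index:
  magnesium alloy: E = 45.78 GPa, ρ = 1777 kg/m³
  alumina ceramic: E = 368.0 GPa, ρ = 3876 kg/m³
  magnesium alloy: M = 2.01×10⁻³
  alumina ceramic: M = 1.85×10⁻³
The maximum is for magnesium alloy.

magnesium alloy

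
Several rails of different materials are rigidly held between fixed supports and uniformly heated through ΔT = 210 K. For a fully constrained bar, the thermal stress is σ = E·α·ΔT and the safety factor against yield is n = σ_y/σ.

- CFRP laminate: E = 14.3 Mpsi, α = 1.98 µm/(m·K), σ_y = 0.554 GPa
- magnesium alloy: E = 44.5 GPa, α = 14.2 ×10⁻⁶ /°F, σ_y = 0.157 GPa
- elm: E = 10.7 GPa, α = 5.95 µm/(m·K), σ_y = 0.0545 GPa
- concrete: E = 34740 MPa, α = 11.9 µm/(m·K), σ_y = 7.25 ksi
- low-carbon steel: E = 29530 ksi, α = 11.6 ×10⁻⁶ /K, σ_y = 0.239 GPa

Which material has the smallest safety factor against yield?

low-carbon steel

In consistent units (E in GPa, α in ×10⁻⁶/K, σ_y in MPa):
  CFRP laminate: E = 98.60, α = 1.98, σ_y = 554.0 → σ = 41.0 MPa, n = 13.5
  magnesium alloy: E = 44.50, α = 25.6, σ_y = 157.0 → σ = 239 MPa, n = 0.657
  elm: E = 10.70, α = 5.95, σ_y = 54.50 → σ = 13.4 MPa, n = 4.08
  concrete: E = 34.74, α = 11.9, σ_y = 49.99 → σ = 86.8 MPa, n = 0.576
  low-carbon steel: E = 203.6, α = 11.6, σ_y = 239.0 → σ = 496 MPa, n = 0.482
Smallest n: low-carbon steel with n = 0.482.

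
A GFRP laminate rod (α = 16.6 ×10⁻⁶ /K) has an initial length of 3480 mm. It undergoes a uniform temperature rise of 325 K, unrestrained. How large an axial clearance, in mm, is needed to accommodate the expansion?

18.8 mm

ΔL = α·L₀·ΔT = 16.6×10⁻⁶ × 3480 mm × 325.0 K = 18.8 mm.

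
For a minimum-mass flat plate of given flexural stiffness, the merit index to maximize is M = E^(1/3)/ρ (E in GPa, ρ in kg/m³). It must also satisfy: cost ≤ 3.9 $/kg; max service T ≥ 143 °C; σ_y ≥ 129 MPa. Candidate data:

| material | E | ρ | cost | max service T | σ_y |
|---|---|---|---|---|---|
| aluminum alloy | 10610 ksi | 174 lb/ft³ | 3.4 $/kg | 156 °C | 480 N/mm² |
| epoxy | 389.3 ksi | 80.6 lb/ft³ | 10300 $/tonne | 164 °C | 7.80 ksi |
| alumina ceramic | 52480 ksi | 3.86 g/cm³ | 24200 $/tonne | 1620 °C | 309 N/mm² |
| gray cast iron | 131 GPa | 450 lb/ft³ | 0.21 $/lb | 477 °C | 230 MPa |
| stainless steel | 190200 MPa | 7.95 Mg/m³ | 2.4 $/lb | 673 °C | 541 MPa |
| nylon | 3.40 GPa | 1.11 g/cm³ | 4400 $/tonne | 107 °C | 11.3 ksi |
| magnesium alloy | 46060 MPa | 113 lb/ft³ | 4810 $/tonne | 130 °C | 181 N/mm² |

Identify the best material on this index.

aluminum alloy

Screen on constraints: cost ≤ 3.9 $/kg; max service T ≥ 143 °C; σ_y ≥ 129 MPa. Survivors: aluminum alloy, gray cast iron.
Convert each candidate to consistent units, then evaluate M:
  aluminum alloy: E = 73.15 GPa, ρ = 2787 kg/m³
  gray cast iron: E = 131.0 GPa, ρ = 7208 kg/m³
  aluminum alloy: M = 1.50×10⁻³
  gray cast iron: M = 0.705×10⁻³
The maximum is for aluminum alloy.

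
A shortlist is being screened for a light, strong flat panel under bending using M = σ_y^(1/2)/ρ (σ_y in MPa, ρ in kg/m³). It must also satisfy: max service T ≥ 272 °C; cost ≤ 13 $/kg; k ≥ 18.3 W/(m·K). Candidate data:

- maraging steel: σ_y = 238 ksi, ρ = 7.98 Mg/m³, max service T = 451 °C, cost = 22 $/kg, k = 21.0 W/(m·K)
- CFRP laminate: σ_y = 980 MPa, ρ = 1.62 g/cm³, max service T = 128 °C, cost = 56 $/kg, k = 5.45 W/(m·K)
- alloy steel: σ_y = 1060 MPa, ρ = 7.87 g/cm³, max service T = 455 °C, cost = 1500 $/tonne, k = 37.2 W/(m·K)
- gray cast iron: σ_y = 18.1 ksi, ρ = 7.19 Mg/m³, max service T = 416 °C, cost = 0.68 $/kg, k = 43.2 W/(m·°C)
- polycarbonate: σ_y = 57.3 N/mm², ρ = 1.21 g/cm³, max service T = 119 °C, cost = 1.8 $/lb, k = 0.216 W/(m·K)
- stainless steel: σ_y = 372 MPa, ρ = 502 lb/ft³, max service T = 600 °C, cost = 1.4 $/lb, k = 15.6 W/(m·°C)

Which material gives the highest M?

alloy steel

Screen on constraints: max service T ≥ 272 °C; cost ≤ 13 $/kg; k ≥ 18.3 W/(m·K). Survivors: alloy steel, gray cast iron.
In SI units:
  alloy steel: σ_y = 1060 MPa, ρ = 7870 kg/m³
  gray cast iron: σ_y = 124.8 MPa, ρ = 7190 kg/m³
  alloy steel: M = 4.14×10⁻³
  gray cast iron: M = 1.55×10⁻³
The maximum is for alloy steel.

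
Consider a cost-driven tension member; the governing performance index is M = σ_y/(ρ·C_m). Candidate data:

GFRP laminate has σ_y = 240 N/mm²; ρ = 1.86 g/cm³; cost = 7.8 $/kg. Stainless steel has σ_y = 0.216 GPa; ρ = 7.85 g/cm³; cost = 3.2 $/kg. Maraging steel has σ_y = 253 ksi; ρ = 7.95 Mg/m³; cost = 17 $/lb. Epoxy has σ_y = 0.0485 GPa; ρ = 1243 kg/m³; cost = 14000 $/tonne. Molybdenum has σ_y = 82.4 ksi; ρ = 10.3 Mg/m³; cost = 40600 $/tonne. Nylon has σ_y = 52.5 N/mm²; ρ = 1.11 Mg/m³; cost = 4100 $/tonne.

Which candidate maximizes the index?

After converting to SI:
  GFRP laminate: σ_y = 240.0 MPa, ρ = 1860 kg/m³, cost = 7.800 $/kg
  stainless steel: σ_y = 216.0 MPa, ρ = 7850 kg/m³, cost = 3.200 $/kg
  maraging steel: σ_y = 1744 MPa, ρ = 7950 kg/m³, cost = 37.48 $/kg
  epoxy: σ_y = 48.50 MPa, ρ = 1243 kg/m³, cost = 14.00 $/kg
  molybdenum: σ_y = 568.1 MPa, ρ = 10300 kg/m³, cost = 40.60 $/kg
  nylon: σ_y = 52.50 MPa, ρ = 1110 kg/m³, cost = 4.100 $/kg
  GFRP laminate: M = 16.5 kN·m per $
  nylon: M = 11.5 kN·m per $
  stainless steel: M = 8.60 kN·m per $
  maraging steel: M = 5.85 kN·m per $
  epoxy: M = 2.79 kN·m per $
  molybdenum: M = 1.36 kN·m per $
The maximum is for GFRP laminate.

GFRP laminate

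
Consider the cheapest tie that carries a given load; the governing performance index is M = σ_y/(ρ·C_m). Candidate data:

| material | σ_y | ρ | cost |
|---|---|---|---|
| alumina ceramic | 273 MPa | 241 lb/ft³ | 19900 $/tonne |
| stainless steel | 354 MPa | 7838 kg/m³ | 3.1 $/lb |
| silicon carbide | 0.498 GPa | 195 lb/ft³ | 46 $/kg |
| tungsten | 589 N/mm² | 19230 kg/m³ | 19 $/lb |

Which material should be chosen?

stainless steel

Putting every candidate on a common basis:
  alumina ceramic: σ_y = 273.0 MPa, ρ = 3860 kg/m³, cost = 19.90 $/kg
  stainless steel: σ_y = 354.0 MPa, ρ = 7838 kg/m³, cost = 6.834 $/kg
  silicon carbide: σ_y = 498.0 MPa, ρ = 3124 kg/m³, cost = 46.00 $/kg
  tungsten: σ_y = 589.0 MPa, ρ = 19230 kg/m³, cost = 41.89 $/kg
  stainless steel: M = 6.61 kN·m per $
  alumina ceramic: M = 3.55 kN·m per $
  silicon carbide: M = 3.47 kN·m per $
  tungsten: M = 0.731 kN·m per $
The maximum is for stainless steel.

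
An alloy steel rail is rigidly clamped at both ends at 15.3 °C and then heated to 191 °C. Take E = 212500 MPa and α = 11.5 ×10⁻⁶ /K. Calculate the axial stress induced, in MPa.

E = 212500 MPa = 212.5 GPa.
ΔT = 175.7 K. Constrained thermal stress σ = E·α·ΔT = 212.5×10³ MPa × 11.5×10⁻⁶ × 175.7 = 429 MPa (compressive).

429 MPa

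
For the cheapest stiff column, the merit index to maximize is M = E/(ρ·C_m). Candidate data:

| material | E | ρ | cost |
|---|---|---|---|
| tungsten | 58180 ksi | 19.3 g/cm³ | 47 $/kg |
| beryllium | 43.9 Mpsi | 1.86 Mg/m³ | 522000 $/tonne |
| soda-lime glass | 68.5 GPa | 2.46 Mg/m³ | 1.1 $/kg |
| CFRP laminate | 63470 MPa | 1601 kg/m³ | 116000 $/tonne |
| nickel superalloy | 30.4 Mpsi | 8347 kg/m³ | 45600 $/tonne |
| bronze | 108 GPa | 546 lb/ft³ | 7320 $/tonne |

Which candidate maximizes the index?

soda-lime glass

In SI units:
  tungsten: E = 401.1 GPa, ρ = 19300 kg/m³, cost = 47.00 $/kg
  beryllium: E = 302.7 GPa, ρ = 1860 kg/m³, cost = 522.0 $/kg
  soda-lime glass: E = 68.50 GPa, ρ = 2460 kg/m³, cost = 1.100 $/kg
  CFRP laminate: E = 63.47 GPa, ρ = 1601 kg/m³, cost = 116.0 $/kg
  nickel superalloy: E = 209.6 GPa, ρ = 8347 kg/m³, cost = 45.60 $/kg
  bronze: E = 108.0 GPa, ρ = 8746 kg/m³, cost = 7.320 $/kg
  soda-lime glass: M = 25.3 MN·m per $
  bronze: M = 1.69 MN·m per $
  nickel superalloy: M = 0.551 MN·m per $
  tungsten: M = 0.442 MN·m per $
  CFRP laminate: M = 0.342 MN·m per $
  beryllium: M = 0.312 MN·m per $
Highest index: soda-lime glass.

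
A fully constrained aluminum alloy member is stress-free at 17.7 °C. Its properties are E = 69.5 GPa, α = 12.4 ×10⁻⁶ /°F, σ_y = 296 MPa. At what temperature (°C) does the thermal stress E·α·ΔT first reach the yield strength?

209 °C

α = 12.4×10⁻⁶/°F × 9/5 = 22.3×10⁻⁶/K.
E·α·ΔT = 296.0 MPa ⇒ ΔT = 296.0 / (69.50×10³ × 22.3×10⁻⁶) = 190.8 K.
T = 17.7 + 190.8 = 208.5 °C.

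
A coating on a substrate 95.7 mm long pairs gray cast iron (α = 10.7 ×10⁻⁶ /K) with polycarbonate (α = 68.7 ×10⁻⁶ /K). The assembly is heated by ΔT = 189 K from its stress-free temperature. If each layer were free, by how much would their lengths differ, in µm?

Δα = |10.7 − 68.7|×10⁻⁶/K = 58.0×10⁻⁶/K.
ΔL_mismatch = Δα·L·ΔT = 58.0×10⁻⁶ × 95.7 mm × 189.0 K = 1050 µm.

1050 µm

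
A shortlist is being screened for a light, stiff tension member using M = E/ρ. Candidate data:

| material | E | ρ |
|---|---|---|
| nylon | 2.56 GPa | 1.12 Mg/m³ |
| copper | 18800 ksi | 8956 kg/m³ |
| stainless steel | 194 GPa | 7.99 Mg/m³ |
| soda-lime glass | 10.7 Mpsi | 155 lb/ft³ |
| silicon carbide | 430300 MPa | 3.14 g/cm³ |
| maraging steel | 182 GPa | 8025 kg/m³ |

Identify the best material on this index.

silicon carbide

In SI units:
  nylon: E = 2.560 GPa, ρ = 1120 kg/m³
  copper: E = 129.6 GPa, ρ = 8956 kg/m³
  stainless steel: E = 194.0 GPa, ρ = 7990 kg/m³
  soda-lime glass: E = 73.77 GPa, ρ = 2483 kg/m³
  silicon carbide: E = 430.3 GPa, ρ = 3140 kg/m³
  maraging steel: E = 182.0 GPa, ρ = 8025 kg/m³
  silicon carbide: M = 137 MN·m/kg
  soda-lime glass: M = 29.7 MN·m/kg
  stainless steel: M = 24.3 MN·m/kg
  maraging steel: M = 22.7 MN·m/kg
  copper: M = 14.5 MN·m/kg
  nylon: M = 2.29 MN·m/kg
Silicon carbide has the largest M.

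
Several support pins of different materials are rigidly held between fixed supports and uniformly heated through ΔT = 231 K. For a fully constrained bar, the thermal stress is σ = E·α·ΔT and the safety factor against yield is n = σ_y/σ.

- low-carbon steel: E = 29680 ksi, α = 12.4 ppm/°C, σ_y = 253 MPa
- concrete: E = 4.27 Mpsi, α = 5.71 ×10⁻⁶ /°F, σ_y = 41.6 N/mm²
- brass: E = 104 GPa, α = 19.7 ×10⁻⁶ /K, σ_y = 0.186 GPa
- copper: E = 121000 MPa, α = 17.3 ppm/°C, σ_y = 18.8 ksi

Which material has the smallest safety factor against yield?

In consistent units (E in GPa, α in ×10⁻⁶/K, σ_y in MPa):
  low-carbon steel: E = 204.6, α = 12.4, σ_y = 253.0 → σ = 586 MPa, n = 0.432
  concrete: E = 29.44, α = 10.3, σ_y = 41.60 → σ = 69.9 MPa, n = 0.595
  brass: E = 104.0, α = 19.7, σ_y = 186.0 → σ = 473 MPa, n = 0.393
  copper: E = 121.0, α = 17.3, σ_y = 129.6 → σ = 484 MPa, n = 0.268
Smallest n: copper with n = 0.268.

copper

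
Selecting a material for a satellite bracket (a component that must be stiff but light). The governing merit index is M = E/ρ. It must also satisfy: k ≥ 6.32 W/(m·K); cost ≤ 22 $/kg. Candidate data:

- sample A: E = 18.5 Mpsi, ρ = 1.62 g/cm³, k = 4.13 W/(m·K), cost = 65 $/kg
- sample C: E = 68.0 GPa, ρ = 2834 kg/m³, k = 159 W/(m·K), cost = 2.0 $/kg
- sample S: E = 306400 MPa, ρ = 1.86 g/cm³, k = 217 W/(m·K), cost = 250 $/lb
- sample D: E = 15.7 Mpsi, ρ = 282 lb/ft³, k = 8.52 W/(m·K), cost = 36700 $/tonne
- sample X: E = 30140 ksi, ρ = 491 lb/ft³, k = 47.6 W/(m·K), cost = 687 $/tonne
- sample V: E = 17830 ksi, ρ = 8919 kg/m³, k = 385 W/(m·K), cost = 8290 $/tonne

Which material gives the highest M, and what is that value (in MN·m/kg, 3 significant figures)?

Screen on constraints: k ≥ 6.32 W/(m·K); cost ≤ 22 $/kg. Survivors: sample C, sample X, sample V.
Normalizing units and computing the index:
  sample C: E = 68.00 GPa, ρ = 2834 kg/m³
  sample X: E = 207.8 GPa, ρ = 7865 kg/m³
  sample V: E = 122.9 GPa, ρ = 8919 kg/m³
  sample X: M = 26.4 MN·m/kg
  sample C: M = 24.0 MN·m/kg
  sample V: M = 13.8 MN·m/kg
Sample X ranks first.

sample X, M = 26.4 MN·m/kg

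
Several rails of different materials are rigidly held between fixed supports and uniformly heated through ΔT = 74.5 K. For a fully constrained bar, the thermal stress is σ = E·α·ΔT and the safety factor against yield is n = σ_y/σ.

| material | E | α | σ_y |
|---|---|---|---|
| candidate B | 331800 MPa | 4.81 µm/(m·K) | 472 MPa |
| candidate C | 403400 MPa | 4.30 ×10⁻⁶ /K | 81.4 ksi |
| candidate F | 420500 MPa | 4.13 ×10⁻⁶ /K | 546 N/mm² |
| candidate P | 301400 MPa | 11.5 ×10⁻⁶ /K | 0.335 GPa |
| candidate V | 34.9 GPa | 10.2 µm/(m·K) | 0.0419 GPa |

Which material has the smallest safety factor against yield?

candidate P

With everything in SI (GPa, ×10⁻⁶/K, MPa):
  candidate B: E = 331.8, α = 4.81, σ_y = 472.0 → σ = 119 MPa, n = 3.97
  candidate C: E = 403.4, α = 4.30, σ_y = 561.2 → σ = 129 MPa, n = 4.34
  candidate F: E = 420.5, α = 4.13, σ_y = 546.0 → σ = 129 MPa, n = 4.22
  candidate P: E = 301.4, α = 11.5, σ_y = 335.0 → σ = 258 MPa, n = 1.30
  candidate V: E = 34.90, α = 10.2, σ_y = 41.90 → σ = 26.5 MPa, n = 1.58
The minimum is candidate P at n = 1.30.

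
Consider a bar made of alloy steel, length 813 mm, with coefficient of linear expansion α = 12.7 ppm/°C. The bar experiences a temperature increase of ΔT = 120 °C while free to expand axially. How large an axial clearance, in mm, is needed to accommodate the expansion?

ΔL = α·L₀·ΔT = 12.7×10⁻⁶ × 813 mm × 120.0 K = 1.24 mm.

1.24 mm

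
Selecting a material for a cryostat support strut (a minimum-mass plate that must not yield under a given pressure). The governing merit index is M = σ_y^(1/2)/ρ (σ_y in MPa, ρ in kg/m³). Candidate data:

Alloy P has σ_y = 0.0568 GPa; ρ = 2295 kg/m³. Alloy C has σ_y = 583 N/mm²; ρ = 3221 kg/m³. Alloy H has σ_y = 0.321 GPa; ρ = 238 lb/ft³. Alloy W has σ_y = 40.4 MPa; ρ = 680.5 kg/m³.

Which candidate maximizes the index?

alloy W

Putting every candidate on a common basis:
  alloy P: σ_y = 56.80 MPa, ρ = 2295 kg/m³
  alloy C: σ_y = 583.0 MPa, ρ = 3221 kg/m³
  alloy H: σ_y = 321.0 MPa, ρ = 3812 kg/m³
  alloy W: σ_y = 40.40 MPa, ρ = 680.5 kg/m³
  alloy W: M = 9.34×10⁻³
  alloy C: M = 7.50×10⁻³
  alloy H: M = 4.70×10⁻³
  alloy P: M = 3.28×10⁻³
The maximum is for alloy W.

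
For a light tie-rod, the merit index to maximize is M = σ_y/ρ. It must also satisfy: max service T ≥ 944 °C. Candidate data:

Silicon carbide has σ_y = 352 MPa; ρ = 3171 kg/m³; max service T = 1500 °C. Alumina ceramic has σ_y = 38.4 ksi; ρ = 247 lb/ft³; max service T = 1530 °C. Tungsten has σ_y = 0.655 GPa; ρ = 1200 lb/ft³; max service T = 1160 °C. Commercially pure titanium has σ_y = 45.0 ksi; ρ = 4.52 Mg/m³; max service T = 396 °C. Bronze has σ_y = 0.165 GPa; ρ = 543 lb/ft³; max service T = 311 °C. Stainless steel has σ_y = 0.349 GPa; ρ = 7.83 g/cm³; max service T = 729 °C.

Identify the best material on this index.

silicon carbide

Screen on constraints: max service T ≥ 944 °C. Survivors: silicon carbide, alumina ceramic, tungsten.
Normalizing units and computing the index:
  silicon carbide: σ_y = 352.0 MPa, ρ = 3171 kg/m³
  alumina ceramic: σ_y = 264.8 MPa, ρ = 3957 kg/m³
  tungsten: σ_y = 655.0 MPa, ρ = 19220 kg/m³
  silicon carbide: M = 111 kN·m/kg
  alumina ceramic: M = 66.9 kN·m/kg
  tungsten: M = 34.1 kN·m/kg
Highest index: silicon carbide.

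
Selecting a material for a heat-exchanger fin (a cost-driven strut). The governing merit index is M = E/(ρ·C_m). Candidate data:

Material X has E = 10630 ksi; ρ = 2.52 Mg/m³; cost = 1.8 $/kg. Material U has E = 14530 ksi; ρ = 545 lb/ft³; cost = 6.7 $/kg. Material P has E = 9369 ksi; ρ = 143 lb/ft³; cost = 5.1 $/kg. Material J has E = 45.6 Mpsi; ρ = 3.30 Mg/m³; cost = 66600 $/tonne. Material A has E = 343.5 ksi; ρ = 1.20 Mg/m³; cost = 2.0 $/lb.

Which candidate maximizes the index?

Convert each candidate to consistent units, then evaluate M:
  material X: E = 73.29 GPa, ρ = 2520 kg/m³, cost = 1.800 $/kg
  material U: E = 100.2 GPa, ρ = 8730 kg/m³, cost = 6.700 $/kg
  material P: E = 64.60 GPa, ρ = 2291 kg/m³, cost = 5.100 $/kg
  material J: E = 314.4 GPa, ρ = 3300 kg/m³, cost = 66.60 $/kg
  material A: E = 2.368 GPa, ρ = 1200 kg/m³, cost = 4.409 $/kg
  material X: M = 16.2 MN·m per $
  material P: M = 5.53 MN·m per $
  material U: M = 1.71 MN·m per $
  material J: M = 1.43 MN·m per $
  material A: M = 0.448 MN·m per $
Material X has the largest M.

material X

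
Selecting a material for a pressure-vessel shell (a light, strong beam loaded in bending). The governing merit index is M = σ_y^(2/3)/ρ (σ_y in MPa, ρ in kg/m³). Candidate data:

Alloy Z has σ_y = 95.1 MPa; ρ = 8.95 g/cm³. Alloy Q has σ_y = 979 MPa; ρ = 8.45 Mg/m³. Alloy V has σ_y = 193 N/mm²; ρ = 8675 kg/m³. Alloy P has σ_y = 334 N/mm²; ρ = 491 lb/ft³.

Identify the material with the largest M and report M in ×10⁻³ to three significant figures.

alloy Q, M = 11.7×10⁻³

Normalizing units and computing the index:
  alloy Z: σ_y = 95.10 MPa, ρ = 8950 kg/m³
  alloy Q: σ_y = 979.0 MPa, ρ = 8450 kg/m³
  alloy V: σ_y = 193.0 MPa, ρ = 8675 kg/m³
  alloy P: σ_y = 334.0 MPa, ρ = 7865 kg/m³
  alloy Q: M = 11.7×10⁻³
  alloy P: M = 6.12×10⁻³
  alloy V: M = 3.85×10⁻³
  alloy Z: M = 2.33×10⁻³
Alloy Q has the largest M.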